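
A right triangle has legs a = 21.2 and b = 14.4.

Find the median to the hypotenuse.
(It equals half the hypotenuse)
Hypotenuse c = √(a² + b²) = √(449.44 + 207.36) = √656.8 ≈ 25.6281
Median to hypotenuse = c/2 ≈ 25.6281/2 ≈ 12.8141

Median = 12.81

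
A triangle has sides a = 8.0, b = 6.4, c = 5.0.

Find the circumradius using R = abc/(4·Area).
First find the area with Heron's formula.
s = (8.0 + 6.4 + 5.0)/2 = 9.7
Area = √(s(s−a)(s−b)(s−c)) = √(9.7·1.7·3.3·4.7) ≈ √255.76 ≈ 15.9925
abc = 8.0·6.4·5.0 = 256
R = abc/(4·Area) ≈ 256/(4·15.9925) = 256/63.97 ≈ 4.00188

R = 4.002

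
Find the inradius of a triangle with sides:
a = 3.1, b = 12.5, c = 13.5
r = Area/s where s is the semi-perimeter.
s = (3.1 + 12.5 + 13.5)/2 = 29.1/2 = 14.55
Area = √(s(s−a)(s−b)(s−c)) = √(14.55·11.45·2.05·1.05) ≈ √358.601 ≈ 18.9368
r ≈ 18.9368/14.55 ≈ 1.3015

r = 1.301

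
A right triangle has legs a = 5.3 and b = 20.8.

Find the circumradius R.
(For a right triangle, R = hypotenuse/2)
Hypotenuse c = √(a² + b²) = √(28.09 + 432.64) = √460.73 ≈ 21.4646
R = c/2 ≈ 21.4646/2 ≈ 10.7323

R = 10.73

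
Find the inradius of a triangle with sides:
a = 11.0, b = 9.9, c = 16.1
r = Area/s where s is the semi-perimeter.
s = (11.0 + 9.9 + 16.1)/2 = 37/2 = 18.5
Area = √(s(s−a)(s−b)(s−c)) = √(18.5·7.5·8.6·2.4) ≈ √2863.8 ≈ 53.5145
r ≈ 53.5145/18.5 ≈ 2.89267

r = 2.893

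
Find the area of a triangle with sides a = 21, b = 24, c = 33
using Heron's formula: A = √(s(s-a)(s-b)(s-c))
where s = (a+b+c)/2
s = (21 + 24 + 33)/2 = 78/2 = 39
s − a = 18, s − b = 15, s − c = 6
s(s−a)(s−b)(s−c) = 39·18·15·6 = 63180
Area = √63180 ≈ 251.356

s = 39.0, Area = 251.4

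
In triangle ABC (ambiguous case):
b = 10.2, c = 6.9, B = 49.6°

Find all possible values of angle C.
b/sin(B) = c/sin(C)  ⇒  sin(C) = c·sin(B)/b = 6.9·sin(49.6°)/10.2
sin(49.6°) ≈ 0.761538
sin(C) ≈ 6.9·0.761538/10.2 ≈ 5.25461/10.2 ≈ 0.515158
Candidate 1: C₁ = arcsin(0.515158) ≈ 31.008°  →  A = 180° − 49.6° − 31.008° ≈ 99.392° > 0, valid
Candidate 2: C₂ = 180° − C₁ ≈ 148.992°  →  A = 180° − 49.6° − 148.992° ≈ -18.592° ≤ 0, not a valid triangle

C = 31.01° (one solution)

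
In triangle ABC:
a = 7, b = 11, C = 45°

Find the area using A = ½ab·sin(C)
A = ½·a·b·sin(C) = ½·7·11·sin(45°)
sin(45°) ≈ 0.707107
A ≈ ½·77·0.707107 = 38.5·0.707107 ≈ 27.2236

Area = 27.22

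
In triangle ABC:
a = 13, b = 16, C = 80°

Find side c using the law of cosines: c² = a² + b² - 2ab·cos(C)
c² = 13² + 16² − 2·13·16·cos(80°)
cos(80°) ≈ 0.173648
c² ≈ 169 + 256 − 416·(0.173648) ≈ 425 − 72.2376 ≈ 352.762
c ≈ √352.762 ≈ 18.782

c = 18.78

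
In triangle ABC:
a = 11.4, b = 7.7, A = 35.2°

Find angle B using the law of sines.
a/sin(A) = b/sin(B)  ⇒  sin(B) = b·sin(A)/a = 7.7·sin(35.2°)/11.4
sin(35.2°) ≈ 0.576432
sin(B) ≈ 7.7·0.576432/11.4 ≈ 4.43853/11.4 ≈ 0.389345
B = arcsin(0.389345) ≈ 22.9137°
(Since b ≤ a we need B ≤ A, so the obtuse alternative 180° − 22.9137° ≈ 157.086° is rejected.)

B = 22.91°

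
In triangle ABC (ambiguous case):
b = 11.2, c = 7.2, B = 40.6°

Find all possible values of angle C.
b/sin(B) = c/sin(C)  ⇒  sin(C) = c·sin(B)/b = 7.2·sin(40.6°)/11.2
sin(40.6°) ≈ 0.650774
sin(C) ≈ 7.2·0.650774/11.2 ≈ 4.68557/11.2 ≈ 0.418355
Candidate 1: C₁ = arcsin(0.418355) ≈ 24.7308°  →  A = 180° − 40.6° − 24.7308° ≈ 114.669° > 0, valid
Candidate 2: C₂ = 180° − C₁ ≈ 155.269°  →  A = 180° − 40.6° − 155.269° ≈ -15.8692° ≤ 0, not a valid triangle

C = 24.73° (one solution)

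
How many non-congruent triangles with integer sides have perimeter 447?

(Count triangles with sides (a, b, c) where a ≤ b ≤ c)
Let a ≤ b ≤ c with a + b + c = 447. The only binding inequality is a + b > c, i.e. 447 − c > c, so c < 447/2; and c ≥ 447/3 since c is the largest side.
So 149 ≤ c ≤ 223. For each c, b runs from ⌈(447 − c)/2⌉ up to c (then a = 447 − b − c satisfies 1 ≤ a ≤ b automatically), giving c − ⌈(447 − c)/2⌉ + 1 choices.
Summing over c: 1 + 2 + 4 + 5 + … + 110 + 112  (75 terms, c = 149, …, 223) = 4219
Check (closed form: nearest integer to p²/48 for even p, (p+3)²/48 for odd p): (447+3)²/48 = 450²/48 = 202500/48 ≈ 4218.75 → 4219

4219 triangles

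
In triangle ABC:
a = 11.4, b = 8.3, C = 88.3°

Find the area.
Two sides and the included angle (SAS): A = ½·a·b·sin(C) = ½·11.4·8.3·sin(88.3°)
sin(88.3°) ≈ 0.99956
A ≈ ½·94.62·0.99956 = 47.31·0.99956 ≈ 47.2892

Area = 47.29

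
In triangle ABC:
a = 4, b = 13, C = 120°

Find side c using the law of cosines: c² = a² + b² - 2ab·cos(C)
c² = 4² + 13² − 2·4·13·cos(120°)
cos(120°) ≈ -0.5
c² ≈ 16 + 169 − 104·(-0.5) ≈ 185 + 52 ≈ 237
c ≈ √237 ≈ 15.3948

c = 15.39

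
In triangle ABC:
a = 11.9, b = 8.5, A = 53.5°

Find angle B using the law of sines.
a/sin(A) = b/sin(B)  ⇒  sin(B) = b·sin(A)/a = 8.5·sin(53.5°)/11.9
sin(53.5°) ≈ 0.803857
sin(B) ≈ 8.5·0.803857/11.9 ≈ 6.83278/11.9 ≈ 0.574183
B = arcsin(0.574183) ≈ 35.0425°
(Since b ≤ a we need B ≤ A, so the obtuse alternative 180° − 35.0425° ≈ 144.958° is rejected.)

B = 35.04°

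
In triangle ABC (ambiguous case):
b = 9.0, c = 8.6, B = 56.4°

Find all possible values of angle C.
b/sin(B) = c/sin(C)  ⇒  sin(C) = c·sin(B)/b = 8.6·sin(56.4°)/9.0
sin(56.4°) ≈ 0.832921
sin(C) ≈ 8.6·0.832921/9.0 ≈ 7.16312/9.0 ≈ 0.795903
Candidate 1: C₁ = arcsin(0.795903) ≈ 52.7406°  →  A = 180° − 56.4° − 52.7406° ≈ 70.8594° > 0, valid
Candidate 2: C₂ = 180° − C₁ ≈ 127.259°  →  A = 180° − 56.4° − 127.259° ≈ -3.6594° ≤ 0, not a valid triangle

C = 52.74° (one solution)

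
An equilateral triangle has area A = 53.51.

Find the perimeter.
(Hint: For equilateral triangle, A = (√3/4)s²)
A = (√3/4)s²  ⇒  s² = 4A/√3 = 4·53.51/√3 = 214.04/1.73205 ≈ 123.576
s ≈ √123.576 ≈ 11.1165
Perimeter = 3s ≈ 3·11.1165 ≈ 33.3494

Perimeter = 33.35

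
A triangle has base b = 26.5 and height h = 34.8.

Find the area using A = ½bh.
A = ½·b·h = ½·26.5·34.8 = ½·922.2 = 461.1

Area = 461.1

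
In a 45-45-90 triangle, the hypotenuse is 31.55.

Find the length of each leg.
In a 45-45-90 triangle hypotenuse = leg·√2, so leg = hypotenuse/√2.
Leg = 31.55/√2 ≈ 31.55/1.41421 ≈ 22.3092

Each leg = 22.31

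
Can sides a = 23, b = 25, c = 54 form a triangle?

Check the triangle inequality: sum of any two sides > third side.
a + b vs c: 23 + 25 = 48 ≤ 54  ✗
a + c vs b: 23 + 54 = 77 > 25  ✓
b + c vs a: 25 + 54 = 79 > 23  ✓

No: 23 + 25 = 48 is not > 54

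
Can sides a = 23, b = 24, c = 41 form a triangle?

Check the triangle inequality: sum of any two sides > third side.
a + b vs c: 23 + 24 = 47 > 41  ✓
a + c vs b: 23 + 41 = 64 > 24  ✓
b + c vs a: 24 + 41 = 65 > 23  ✓

Yes, triangle inequality satisfied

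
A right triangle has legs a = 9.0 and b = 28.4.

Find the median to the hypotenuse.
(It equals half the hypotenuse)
Hypotenuse c = √(a² + b²) = √(81 + 806.56) = √887.56 ≈ 29.7919
Median to hypotenuse = c/2 ≈ 29.7919/2 ≈ 14.896

Median = 14.9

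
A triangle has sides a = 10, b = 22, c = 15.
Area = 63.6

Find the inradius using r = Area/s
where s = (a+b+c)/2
s = (10 + 22 + 15)/2 = 47/2 = 23.5
r = Area/s = 63.6/23.5 ≈ 2.70638

r = 2.706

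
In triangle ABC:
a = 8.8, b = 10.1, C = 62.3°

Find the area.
Two sides and the included angle (SAS): A = ½·a·b·sin(C) = ½·8.8·10.1·sin(62.3°)
sin(62.3°) ≈ 0.885394
A ≈ ½·88.88·0.885394 = 44.44·0.885394 ≈ 39.3469

Area = 39.35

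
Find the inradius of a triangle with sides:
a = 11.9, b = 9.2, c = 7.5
r = Area/s where s is the semi-perimeter.
s = (11.9 + 9.2 + 7.5)/2 = 28.6/2 = 14.3
Area = √(s(s−a)(s−b)(s−c)) = √(14.3·2.4·5.1·6.8) ≈ √1190.22 ≈ 34.4995
r ≈ 34.4995/14.3 ≈ 2.41255

r = 2.413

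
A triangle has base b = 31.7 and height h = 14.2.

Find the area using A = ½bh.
A = ½·b·h = ½·31.7·14.2 = ½·450.14 = 225.07

Area = 225.07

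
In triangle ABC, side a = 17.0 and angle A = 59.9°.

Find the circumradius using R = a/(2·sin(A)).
R = a/(2·sin(A)) = 17.0/(2·sin(59.9°))
sin(59.9°) ≈ 0.865151
R ≈ 17.0/(2·0.865151) = 17.0/1.7303 ≈ 9.82487

R = 9.825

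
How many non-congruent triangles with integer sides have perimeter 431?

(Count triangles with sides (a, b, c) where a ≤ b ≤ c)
Let a ≤ b ≤ c with a + b + c = 431. The only binding inequality is a + b > c, i.e. 431 − c > c, so c < 431/2; and c ≥ 431/3 since c is the largest side.
So 144 ≤ c ≤ 215. For each c, b runs from ⌈(431 − c)/2⌉ up to c (then a = 431 − b − c satisfies 1 ≤ a ≤ b automatically), giving c − ⌈(431 − c)/2⌉ + 1 choices.
Summing over c: 1 + 3 + 4 + 6 + … + 106 + 108  (72 terms, c = 144, …, 215) = 3924
Check (closed form: nearest integer to p²/48 for even p, (p+3)²/48 for odd p): (431+3)²/48 = 434²/48 = 188356/48 ≈ 3924.08 → 3924

3924 triangles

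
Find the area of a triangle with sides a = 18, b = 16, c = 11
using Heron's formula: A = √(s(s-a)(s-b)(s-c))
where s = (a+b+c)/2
s = (18 + 16 + 11)/2 = 45/2 = 22.5
s − a = 4.5, s − b = 6.5, s − c = 11.5
s(s−a)(s−b)(s−c) = 22.5·4.5·6.5·11.5 = 7568.4375
Area = √7568.4375 ≈ 86.9968

s = 22.5, Area = 87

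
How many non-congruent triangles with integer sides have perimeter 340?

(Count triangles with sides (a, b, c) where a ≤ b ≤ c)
Let a ≤ b ≤ c with a + b + c = 340. The only binding inequality is a + b > c, i.e. 340 − c > c, so c < 340/2; and c ≥ 340/3 since c is the largest side.
So 114 ≤ c ≤ 169. For each c, b runs from ⌈(340 − c)/2⌉ up to c (then a = 340 − b − c satisfies 1 ≤ a ≤ b automatically), giving c − ⌈(340 − c)/2⌉ + 1 choices.
Summing over c: 2 + 3 + 5 + 6 + … + 83 + 84  (56 terms, c = 114, …, 169) = 2408
Check (closed form: nearest integer to p²/48 for even p, (p+3)²/48 for odd p): 340²/48 = 115600/48 ≈ 2408.33 → 2408

2408 triangles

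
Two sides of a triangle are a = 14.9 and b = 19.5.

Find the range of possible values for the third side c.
Triangle inequality: |a − b| < c < a + b
|a − b| = |14.9 − 19.5| = 4.6
a + b = 14.9 + 19.5 = 34.4

4.6 < c < 34.4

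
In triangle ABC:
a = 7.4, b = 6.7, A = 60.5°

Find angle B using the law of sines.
a/sin(A) = b/sin(B)  ⇒  sin(B) = b·sin(A)/a = 6.7·sin(60.5°)/7.4
sin(60.5°) ≈ 0.870356
sin(B) ≈ 6.7·0.870356/7.4 ≈ 5.83138/7.4 ≈ 0.788025
B = arcsin(0.788025) ≈ 52.0013°
(Since b ≤ a we need B ≤ A, so the obtuse alternative 180° − 52.0013° ≈ 127.999° is rejected.)

B = 52°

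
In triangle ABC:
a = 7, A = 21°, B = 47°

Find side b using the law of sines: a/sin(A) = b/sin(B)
a/sin(A) = b/sin(B)  ⇒  b = a·sin(B)/sin(A) = 7·sin(47°)/sin(21°)
sin(47°) ≈ 0.731354, sin(21°) ≈ 0.358368
b ≈ 7·0.731354/0.358368 ≈ 5.11948/0.358368 ≈ 14.2855

b = 14.29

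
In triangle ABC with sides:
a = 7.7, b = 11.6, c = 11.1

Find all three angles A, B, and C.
Law of cosines for each angle (a² = 59.29, b² = 134.56, c² = 123.21):
cos(A) = (b² + c² − a²)/(2bc) = (134.56 + 123.21 − 59.29)/(2·11.6·11.1) = 198.48/257.52 ≈ 0.770736  ⇒  A ≈ 39.58°
cos(B) = (a² + c² − b²)/(2ac) = (59.29 + 123.21 − 134.56)/(2·7.7·11.1) = 47.94/170.94 ≈ 0.280449  ⇒  B ≈ 73.713°
cos(C) = (a² + b² − c²)/(2ab) = (59.29 + 134.56 − 123.21)/(2·7.7·11.6) = 70.64/178.64 ≈ 0.395432  ⇒  C ≈ 66.7071°
Check: A + B + C ≈ 180°

A = 39.58°, B = 73.71°, C = 66.71°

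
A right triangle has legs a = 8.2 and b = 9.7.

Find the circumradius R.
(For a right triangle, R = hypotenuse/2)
Hypotenuse c = √(a² + b²) = √(67.24 + 94.09) = √161.33 ≈ 12.7016
R = c/2 ≈ 12.7016/2 ≈ 6.35079

R = 6.351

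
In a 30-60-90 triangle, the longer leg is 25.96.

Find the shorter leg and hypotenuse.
In a 30-60-90 triangle the sides are in ratio 1 : √3 : 2, so short leg = long leg/√3 and hypotenuse = 2·(short leg).
Short leg = 25.96/√3 ≈ 25.96/1.73205 ≈ 14.988
Hypotenuse = 2·14.988 ≈ 29.976

Short leg = 14.99, Hypotenuse = 29.98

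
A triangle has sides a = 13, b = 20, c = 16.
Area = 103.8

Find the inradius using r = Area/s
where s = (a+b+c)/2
s = (13 + 20 + 16)/2 = 49/2 = 24.5
r = Area/s = 103.8/24.5 ≈ 4.23673

r = 4.237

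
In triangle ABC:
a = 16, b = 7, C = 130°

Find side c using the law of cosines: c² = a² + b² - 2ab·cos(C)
c² = 16² + 7² − 2·16·7·cos(130°)
cos(130°) ≈ -0.642788
c² ≈ 256 + 49 − 224·(-0.642788) ≈ 305 + 143.984 ≈ 448.984
c ≈ √448.984 ≈ 21.1893

c = 21.19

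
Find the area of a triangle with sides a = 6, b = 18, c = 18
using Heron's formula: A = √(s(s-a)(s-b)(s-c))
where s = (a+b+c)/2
s = (6 + 18 + 18)/2 = 42/2 = 21
s − a = 15, s − b = 3, s − c = 3
s(s−a)(s−b)(s−c) = 21·15·3·3 = 2835
Area = √2835 ≈ 53.2447

s = 21.0, Area = 53.24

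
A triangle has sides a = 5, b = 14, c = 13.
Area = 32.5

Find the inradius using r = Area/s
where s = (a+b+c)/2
s = (5 + 14 + 13)/2 = 32/2 = 16
r = Area/s = 32.5/16 ≈ 2.03125

r = 2.031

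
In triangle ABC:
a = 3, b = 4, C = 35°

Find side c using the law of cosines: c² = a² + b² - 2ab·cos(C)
c² = 3² + 4² − 2·3·4·cos(35°)
cos(35°) ≈ 0.819152
c² ≈ 9 + 16 − 24·(0.819152) ≈ 25 − 19.6596 ≈ 5.34035
c ≈ √5.34035 ≈ 2.31092

c = 2.311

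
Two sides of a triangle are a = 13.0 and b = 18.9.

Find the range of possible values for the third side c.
Triangle inequality: |a − b| < c < a + b
|a − b| = |13.0 − 18.9| = 5.9
a + b = 13.0 + 18.9 = 31.9

5.9 < c < 31.9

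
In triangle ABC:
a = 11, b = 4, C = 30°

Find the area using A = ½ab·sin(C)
A = ½·a·b·sin(C) = ½·11·4·sin(30°)
sin(30°) ≈ 0.5
A ≈ ½·44·0.5 = 22·0.5 ≈ 11

Area = 11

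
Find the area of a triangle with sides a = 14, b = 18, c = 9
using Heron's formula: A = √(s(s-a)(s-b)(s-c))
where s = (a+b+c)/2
s = (14 + 18 + 9)/2 = 41/2 = 20.5
s − a = 6.5, s − b = 2.5, s − c = 11.5
s(s−a)(s−b)(s−c) = 20.5·6.5·2.5·11.5 = 3830.9375
Area = √3830.9375 ≈ 61.8946

s = 20.5, Area = 61.89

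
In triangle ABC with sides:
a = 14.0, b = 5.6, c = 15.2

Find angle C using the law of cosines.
c² = a² + b² − 2ab·cos(C)  ⇒  cos(C) = (a² + b² − c²)/(2ab)
cos(C) = (14.0² + 5.6² − 15.2²)/(2·14.0·5.6) = (196 + 31.36 − 231.04)/156.8 = -3.68/156.8 ≈ -0.0234694
C = arccos(-0.0234694) ≈ 91.3448°

C = 91.34°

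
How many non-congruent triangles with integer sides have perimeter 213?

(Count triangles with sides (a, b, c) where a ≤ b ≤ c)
Let a ≤ b ≤ c with a + b + c = 213. The only binding inequality is a + b > c, i.e. 213 − c > c, so c < 213/2; and c ≥ 213/3 since c is the largest side.
So 71 ≤ c ≤ 106. For each c, b runs from ⌈(213 − c)/2⌉ up to c (then a = 213 − b − c satisfies 1 ≤ a ≤ b automatically), giving c − ⌈(213 − c)/2⌉ + 1 choices.
Summing over c: 1 + 2 + 4 + 5 + … + 52 + 53  (36 terms, c = 71, …, 106) = 972
Check (closed form: nearest integer to p²/48 for even p, (p+3)²/48 for odd p): (213+3)²/48 = 216²/48 = 46656/48 ≈ 972.00 → 972

972 triangles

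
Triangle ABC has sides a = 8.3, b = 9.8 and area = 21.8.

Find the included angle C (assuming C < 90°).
Area = ½·a·b·sin(C)  ⇒  sin(C) = 2·Area/(a·b) = 2·21.8/(8.3·9.8) = 43.6/81.34 ≈ 0.536022
C = arcsin(0.536022) ≈ 32.4132° (taking the acute solution since C < 90°)

C = 32.41°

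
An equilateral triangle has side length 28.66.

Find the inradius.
r = Area/s with s the semi-perimeter.
Area = (√3/4)·28.66² = (√3/4)·821.3956 ≈ 0.433013·821.3956 ≈ 355.675
s = 3·28.66/2 = 42.99
r ≈ 355.675/42.99 ≈ 8.27343
(Equivalently r = side/(2√3) = 28.66/3.4641 ≈ 8.27343.)

r = 8.273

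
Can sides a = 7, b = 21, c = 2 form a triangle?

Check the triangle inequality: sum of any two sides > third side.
a + b vs c: 7 + 21 = 28 > 2  ✓
a + c vs b: 7 + 2 = 9 ≤ 21  ✗
b + c vs a: 21 + 2 = 23 > 7  ✓

No: 7 + 2 = 9 is not > 21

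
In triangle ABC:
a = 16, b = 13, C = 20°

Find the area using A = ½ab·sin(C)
A = ½·a·b·sin(C) = ½·16·13·sin(20°)
sin(20°) ≈ 0.34202
A ≈ ½·208·0.34202 = 104·0.34202 ≈ 35.5701

Area = 35.57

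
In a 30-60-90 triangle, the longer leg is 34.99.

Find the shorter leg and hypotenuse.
In a 30-60-90 triangle the sides are in ratio 1 : √3 : 2, so short leg = long leg/√3 and hypotenuse = 2·(short leg).
Short leg = 34.99/√3 ≈ 34.99/1.73205 ≈ 20.2015
Hypotenuse = 2·20.2015 ≈ 40.403

Short leg = 20.2, Hypotenuse = 40.4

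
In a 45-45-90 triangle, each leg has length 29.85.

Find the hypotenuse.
In a 45-45-90 triangle the sides are in ratio 1 : 1 : √2, so hypotenuse = leg·√2.
Hypotenuse = 29.85·√2 ≈ 29.85·1.41421 ≈ 42.2143

Hypotenuse = 29.85√2 = 42.21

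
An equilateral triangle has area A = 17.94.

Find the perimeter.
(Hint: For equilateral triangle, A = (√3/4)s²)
A = (√3/4)s²  ⇒  s² = 4A/√3 = 4·17.94/√3 = 71.76/1.73205 ≈ 41.4307
s ≈ √41.4307 ≈ 6.43666
Perimeter = 3s ≈ 3·6.43666 ≈ 19.31

Perimeter = 19.31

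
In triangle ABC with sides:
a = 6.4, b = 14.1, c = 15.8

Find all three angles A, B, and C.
Law of cosines for each angle (a² = 40.96, b² = 198.81, c² = 249.64):
cos(A) = (b² + c² − a²)/(2bc) = (198.81 + 249.64 − 40.96)/(2·14.1·15.8) = 407.49/445.56 ≈ 0.914557  ⇒  A ≈ 23.8571°
cos(B) = (a² + c² − b²)/(2ac) = (40.96 + 249.64 − 198.81)/(2·6.4·15.8) = 91.79/202.24 ≈ 0.453867  ⇒  B ≈ 63.008°
cos(C) = (a² + b² − c²)/(2ab) = (40.96 + 198.81 − 249.64)/(2·6.4·14.1) = -9.87/180.48 ≈ -0.0546875  ⇒  C ≈ 93.1349°
Check: A + B + C ≈ 180°

A = 23.86°, B = 63.01°, C = 93.13°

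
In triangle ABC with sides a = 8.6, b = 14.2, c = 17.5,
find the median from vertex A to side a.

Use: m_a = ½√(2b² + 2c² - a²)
m_a = ½√(2·14.2² + 2·17.5² − 8.6²) = ½√(2·201.64 + 2·306.25 − 73.96) = ½√(403.28 + 612.5 − 73.96) = ½√941.82
√941.82 ≈ 30.6891, so m_a ≈ 15.3445

m_a = 15.34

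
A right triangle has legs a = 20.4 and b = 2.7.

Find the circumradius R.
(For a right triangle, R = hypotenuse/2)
Hypotenuse c = √(a² + b²) = √(416.16 + 7.29) = √423.45 ≈ 20.5779
R = c/2 ≈ 20.5779/2 ≈ 10.289

R = 10.29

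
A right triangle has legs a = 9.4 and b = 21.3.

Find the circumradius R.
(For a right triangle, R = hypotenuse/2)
Hypotenuse c = √(a² + b²) = √(88.36 + 453.69) = √542.05 ≈ 23.282
R = c/2 ≈ 23.282/2 ≈ 11.641

R = 11.64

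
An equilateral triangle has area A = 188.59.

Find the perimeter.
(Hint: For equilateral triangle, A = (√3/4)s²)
A = (√3/4)s²  ⇒  s² = 4A/√3 = 4·188.59/√3 = 754.36/1.73205 ≈ 435.53
s ≈ √435.53 ≈ 20.8694
Perimeter = 3s ≈ 3·20.8694 ≈ 62.6081

Perimeter = 62.61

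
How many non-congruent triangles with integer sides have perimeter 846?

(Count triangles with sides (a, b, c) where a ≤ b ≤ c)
Let a ≤ b ≤ c with a + b + c = 846. The only binding inequality is a + b > c, i.e. 846 − c > c, so c < 846/2; and c ≥ 846/3 since c is the largest side.
So 282 ≤ c ≤ 422. For each c, b runs from ⌈(846 − c)/2⌉ up to c (then a = 846 − b − c satisfies 1 ≤ a ≤ b automatically), giving c − ⌈(846 − c)/2⌉ + 1 choices.
Summing over c: 1 + 2 + 4 + 5 + … + 209 + 211  (141 terms, c = 282, …, 422) = 14911
Check (closed form: nearest integer to p²/48 for even p, (p+3)²/48 for odd p): 846²/48 = 715716/48 ≈ 14910.75 → 14911

14911 triangles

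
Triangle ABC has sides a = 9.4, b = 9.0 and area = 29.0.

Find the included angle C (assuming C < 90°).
Area = ½·a·b·sin(C)  ⇒  sin(C) = 2·Area/(a·b) = 2·29.0/(9.4·9.0) = 58/84.6 ≈ 0.685579
C = arcsin(0.685579) ≈ 43.2812° (taking the acute solution since C < 90°)

C = 43.28°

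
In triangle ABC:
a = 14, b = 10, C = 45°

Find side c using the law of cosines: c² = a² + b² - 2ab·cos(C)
c² = 14² + 10² − 2·14·10·cos(45°)
cos(45°) ≈ 0.707107
c² ≈ 196 + 100 − 280·(0.707107) ≈ 296 − 197.99 ≈ 98.0101
c ≈ √98.0101 ≈ 9.90001

c = 9.9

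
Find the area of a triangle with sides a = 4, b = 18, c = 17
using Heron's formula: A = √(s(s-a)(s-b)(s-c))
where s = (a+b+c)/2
s = (4 + 18 + 17)/2 = 39/2 = 19.5
s − a = 15.5, s − b = 1.5, s − c = 2.5
s(s−a)(s−b)(s−c) = 19.5·15.5·1.5·2.5 = 1133.4375
Area = √1133.4375 ≈ 33.6666

s = 19.5, Area = 33.67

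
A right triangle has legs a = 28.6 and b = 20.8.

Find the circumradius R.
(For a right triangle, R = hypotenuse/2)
Hypotenuse c = √(a² + b²) = √(817.96 + 432.64) = √1250.6 ≈ 35.3638
R = c/2 ≈ 35.3638/2 ≈ 17.6819

R = 17.68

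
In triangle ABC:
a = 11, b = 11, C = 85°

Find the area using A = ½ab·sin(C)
A = ½·a·b·sin(C) = ½·11·11·sin(85°)
sin(85°) ≈ 0.996195
A ≈ ½·121·0.996195 = 60.5·0.996195 ≈ 60.2698

Area = 60.27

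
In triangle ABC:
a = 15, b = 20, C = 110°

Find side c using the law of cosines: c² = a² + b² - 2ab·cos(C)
c² = 15² + 20² − 2·15·20·cos(110°)
cos(110°) ≈ -0.34202
c² ≈ 225 + 400 − 600·(-0.34202) ≈ 625 + 205.212 ≈ 830.212
c ≈ √830.212 ≈ 28.8134

c = 28.81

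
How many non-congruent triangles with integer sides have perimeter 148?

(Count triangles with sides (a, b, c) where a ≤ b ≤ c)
Let a ≤ b ≤ c with a + b + c = 148. The only binding inequality is a + b > c, i.e. 148 − c > c, so c < 148/2; and c ≥ 148/3 since c is the largest side.
So 50 ≤ c ≤ 73. For each c, b runs from ⌈(148 − c)/2⌉ up to c (then a = 148 − b − c satisfies 1 ≤ a ≤ b automatically), giving c − ⌈(148 − c)/2⌉ + 1 choices.
Summing over c: 2 + 3 + 5 + 6 + … + 35 + 36  (24 terms, c = 50, …, 73) = 456
Check (closed form: nearest integer to p²/48 for even p, (p+3)²/48 for odd p): 148²/48 = 21904/48 ≈ 456.33 → 456

456 triangles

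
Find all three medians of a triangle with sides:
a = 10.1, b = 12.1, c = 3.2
Median formula: m_a = ½√(2b² + 2c² − a²) (and cyclically). a² = 102.01, b² = 146.41, c² = 10.24.
m_a = ½√(2·146.41 + 2·10.24 − 102.01) = ½√211.29 ≈ ½·14.5358 ≈ 7.26791
m_b = ½√(2·102.01 + 2·10.24 − 146.41) = ½√78.09 ≈ ½·8.83685 ≈ 4.41843
m_c = ½√(2·102.01 + 2·146.41 − 10.24) = ½√486.6 ≈ ½·22.059 ≈ 11.0295

m_a = 7.268, m_b = 4.418, m_c = 11.03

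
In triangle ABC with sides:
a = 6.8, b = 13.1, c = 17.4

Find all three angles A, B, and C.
Law of cosines for each angle (a² = 46.24, b² = 171.61, c² = 302.76):
cos(A) = (b² + c² − a²)/(2bc) = (171.61 + 302.76 − 46.24)/(2·13.1·17.4) = 428.13/455.88 ≈ 0.939129  ⇒  A ≈ 20.0943°
cos(B) = (a² + c² − b²)/(2ac) = (46.24 + 302.76 − 171.61)/(2·6.8·17.4) = 177.39/236.64 ≈ 0.74962  ⇒  B ≈ 41.4426°
cos(C) = (a² + b² − c²)/(2ab) = (46.24 + 171.61 − 302.76)/(2·6.8·13.1) = -84.91/178.16 ≈ -0.476594  ⇒  C ≈ 118.463°
Check: A + B + C ≈ 180°

A = 20.09°, B = 41.44°, C = 118.5°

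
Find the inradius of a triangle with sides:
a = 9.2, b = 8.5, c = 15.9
r = Area/s where s is the semi-perimeter.
s = (9.2 + 8.5 + 15.9)/2 = 33.6/2 = 16.8
Area = √(s(s−a)(s−b)(s−c)) = √(16.8·7.6·8.3·0.9) ≈ √953.77 ≈ 30.8832
r ≈ 30.8832/16.8 ≈ 1.83828

r = 1.838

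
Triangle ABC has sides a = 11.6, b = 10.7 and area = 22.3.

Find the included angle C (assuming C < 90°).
Area = ½·a·b·sin(C)  ⇒  sin(C) = 2·Area/(a·b) = 2·22.3/(11.6·10.7) = 44.6/124.12 ≈ 0.35933
C = arcsin(0.35933) ≈ 21.059° (taking the acute solution since C < 90°)

C = 21.06°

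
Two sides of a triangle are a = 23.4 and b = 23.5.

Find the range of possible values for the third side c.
Triangle inequality: |a − b| < c < a + b
|a − b| = |23.4 − 23.5| = 0.1
a + b = 23.4 + 23.5 = 46.9

0.1 < c < 46.9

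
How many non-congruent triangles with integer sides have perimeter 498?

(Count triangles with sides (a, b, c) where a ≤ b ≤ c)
Let a ≤ b ≤ c with a + b + c = 498. The only binding inequality is a + b > c, i.e. 498 − c > c, so c < 498/2; and c ≥ 498/3 since c is the largest side.
So 166 ≤ c ≤ 248. For each c, b runs from ⌈(498 − c)/2⌉ up to c (then a = 498 − b − c satisfies 1 ≤ a ≤ b automatically), giving c − ⌈(498 − c)/2⌉ + 1 choices.
Summing over c: 1 + 2 + 4 + 5 + … + 122 + 124  (83 terms, c = 166, …, 248) = 5167
Check (closed form: nearest integer to p²/48 for even p, (p+3)²/48 for odd p): 498²/48 = 248004/48 ≈ 5166.75 → 5167

5167 triangles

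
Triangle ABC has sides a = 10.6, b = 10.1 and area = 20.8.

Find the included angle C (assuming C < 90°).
Area = ½·a·b·sin(C)  ⇒  sin(C) = 2·Area/(a·b) = 2·20.8/(10.6·10.1) = 41.6/107.06 ≈ 0.388567
C = arcsin(0.388567) ≈ 22.8654° (taking the acute solution since C < 90°)

C = 22.87°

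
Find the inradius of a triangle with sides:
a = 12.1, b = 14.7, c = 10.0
r = Area/s where s is the semi-perimeter.
s = (12.1 + 14.7 + 10.0)/2 = 36.8/2 = 18.4
Area = √(s(s−a)(s−b)(s−c)) = √(18.4·6.3·3.7·8.4) ≈ √3602.79 ≈ 60.0233
r ≈ 60.0233/18.4 ≈ 3.26213

r = 3.262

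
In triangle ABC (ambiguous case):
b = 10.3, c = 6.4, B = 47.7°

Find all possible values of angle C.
b/sin(B) = c/sin(C)  ⇒  sin(C) = c·sin(B)/b = 6.4·sin(47.7°)/10.3
sin(47.7°) ≈ 0.739631
sin(C) ≈ 6.4·0.739631/10.3 ≈ 4.73364/10.3 ≈ 0.459577
Candidate 1: C₁ = arcsin(0.459577) ≈ 27.3598°  →  A = 180° − 47.7° − 27.3598° ≈ 104.94° > 0, valid
Candidate 2: C₂ = 180° − C₁ ≈ 152.64°  →  A = 180° − 47.7° − 152.64° ≈ -20.3402° ≤ 0, not a valid triangle

C = 27.36° (one solution)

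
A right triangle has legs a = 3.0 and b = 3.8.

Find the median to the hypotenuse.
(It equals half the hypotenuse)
Hypotenuse c = √(a² + b²) = √(9 + 14.44) = √23.44 ≈ 4.84149
Median to hypotenuse = c/2 ≈ 4.84149/2 ≈ 2.42074

Median = 2.421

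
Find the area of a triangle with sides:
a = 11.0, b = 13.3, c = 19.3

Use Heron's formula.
s = (11.0 + 13.3 + 19.3)/2 = 43.6/2 = 21.8
s − a = 10.8, s − b = 8.5, s − c = 2.5
s(s−a)(s−b)(s−c) = 21.8·10.8·8.5·2.5 ≈ 5003.1
Area = √5003.1 ≈ 70.7326

Area = 70.73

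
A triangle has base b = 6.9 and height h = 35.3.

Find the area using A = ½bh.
A = ½·b·h = ½·6.9·35.3 = ½·243.57 = 121.785

Area = 121.785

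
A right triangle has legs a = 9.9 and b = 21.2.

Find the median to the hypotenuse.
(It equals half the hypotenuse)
Hypotenuse c = √(a² + b²) = √(98.01 + 449.44) = √547.45 ≈ 23.3976
Median to hypotenuse = c/2 ≈ 23.3976/2 ≈ 11.6988

Median = 11.7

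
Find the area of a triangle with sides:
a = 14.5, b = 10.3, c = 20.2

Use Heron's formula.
s = (14.5 + 10.3 + 20.2)/2 = 45/2 = 22.5
s − a = 8, s − b = 12.2, s − c = 2.3
s(s−a)(s−b)(s−c) = 22.5·8·12.2·2.3 ≈ 5050.8
Area = √5050.8 ≈ 71.069

Area = 71.07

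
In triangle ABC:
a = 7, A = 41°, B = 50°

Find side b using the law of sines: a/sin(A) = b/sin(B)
a/sin(A) = b/sin(B)  ⇒  b = a·sin(B)/sin(A) = 7·sin(50°)/sin(41°)
sin(50°) ≈ 0.766044, sin(41°) ≈ 0.656059
b ≈ 7·0.766044/0.656059 ≈ 5.36231/0.656059 ≈ 8.17352

b = 8.174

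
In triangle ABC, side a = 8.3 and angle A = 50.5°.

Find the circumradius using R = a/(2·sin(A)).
R = a/(2·sin(A)) = 8.3/(2·sin(50.5°))
sin(50.5°) ≈ 0.771625
R ≈ 8.3/(2·0.771625) = 8.3/1.54325 ≈ 5.37826

R = 5.378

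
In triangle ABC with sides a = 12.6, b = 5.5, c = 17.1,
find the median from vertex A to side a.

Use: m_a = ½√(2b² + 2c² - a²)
m_a = ½√(2·5.5² + 2·17.1² − 12.6²) = ½√(2·30.25 + 2·292.41 − 158.76) = ½√(60.5 + 584.82 − 158.76) = ½√486.56
√486.56 ≈ 22.0581, so m_a ≈ 11.0291

m_a = 11.03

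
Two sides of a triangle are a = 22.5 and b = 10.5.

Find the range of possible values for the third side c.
Triangle inequality: |a − b| < c < a + b
|a − b| = |22.5 − 10.5| = 12
a + b = 22.5 + 10.5 = 33

12 < c < 33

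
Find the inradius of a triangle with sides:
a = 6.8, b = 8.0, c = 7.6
r = Area/s where s is the semi-perimeter.
s = (6.8 + 8.0 + 7.6)/2 = 22.4/2 = 11.2
Area = √(s(s−a)(s−b)(s−c)) = √(11.2·4.4·3.2·3.6) ≈ √567.706 ≈ 23.8266
r ≈ 23.8266/11.2 ≈ 2.12737

r = 2.127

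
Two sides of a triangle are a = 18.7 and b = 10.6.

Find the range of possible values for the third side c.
Triangle inequality: |a − b| < c < a + b
|a − b| = |18.7 − 10.6| = 8.1
a + b = 18.7 + 10.6 = 29.3

8.1 < c < 29.3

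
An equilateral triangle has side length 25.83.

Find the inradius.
r = Area/s with s the semi-perimeter.
Area = (√3/4)·25.83² = (√3/4)·667.1889 ≈ 0.433013·667.1889 ≈ 288.901
s = 3·25.83/2 = 38.745
r ≈ 288.901/38.745 ≈ 7.45648
(Equivalently r = side/(2√3) = 25.83/3.4641 ≈ 7.45648.)

r = 7.456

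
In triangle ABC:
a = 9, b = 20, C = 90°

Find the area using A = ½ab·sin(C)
A = ½·a·b·sin(C) = ½·9·20·sin(90°)
sin(90°) ≈ 1
A ≈ ½·180·1 = 90·1 ≈ 90

Area = 90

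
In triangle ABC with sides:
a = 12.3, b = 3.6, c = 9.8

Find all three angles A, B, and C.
Law of cosines for each angle (a² = 151.29, b² = 12.96, c² = 96.04):
cos(A) = (b² + c² − a²)/(2bc) = (12.96 + 96.04 − 151.29)/(2·3.6·9.8) = -42.29/70.56 ≈ -0.599348  ⇒  A ≈ 126.823°
cos(B) = (a² + c² − b²)/(2ac) = (151.29 + 96.04 − 12.96)/(2·12.3·9.8) = 234.37/241.08 ≈ 0.972167  ⇒  B ≈ 13.5497°
cos(C) = (a² + b² − c²)/(2ab) = (151.29 + 12.96 − 96.04)/(2·12.3·3.6) = 68.21/88.56 ≈ 0.770212  ⇒  C ≈ 39.627°
Check: A + B + C ≈ 180°

A = 126.8°, B = 13.55°, C = 39.63°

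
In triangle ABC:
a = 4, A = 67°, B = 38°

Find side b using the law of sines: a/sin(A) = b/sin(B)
a/sin(A) = b/sin(B)  ⇒  b = a·sin(B)/sin(A) = 4·sin(38°)/sin(67°)
sin(38°) ≈ 0.615661, sin(67°) ≈ 0.920505
b ≈ 4·0.615661/0.920505 ≈ 2.46265/0.920505 ≈ 2.67532

b = 2.675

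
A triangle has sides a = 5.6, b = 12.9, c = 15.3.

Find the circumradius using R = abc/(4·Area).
First find the area with Heron's formula.
s = (5.6 + 12.9 + 15.3)/2 = 16.9
Area = √(s(s−a)(s−b)(s−c)) = √(16.9·11.3·4·1.6) ≈ √1222.21 ≈ 34.9601
abc = 5.6·12.9·15.3 = 1105.272
R = abc/(4·Area) ≈ 1105.272/(4·34.9601) = 1105.272/139.84 ≈ 7.90381

R = 7.904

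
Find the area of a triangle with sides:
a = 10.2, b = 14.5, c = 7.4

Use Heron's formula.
s = (10.2 + 14.5 + 7.4)/2 = 32.1/2 = 16.05
s − a = 5.85, s − b = 1.55, s − c = 8.65
s(s−a)(s−b)(s−c) = 16.05·5.85·1.55·8.65 ≈ 1258.86
Area = √1258.86 ≈ 35.4805

Area = 35.48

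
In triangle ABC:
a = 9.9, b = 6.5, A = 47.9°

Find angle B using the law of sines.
a/sin(A) = b/sin(B)  ⇒  sin(B) = b·sin(A)/a = 6.5·sin(47.9°)/9.9
sin(47.9°) ≈ 0.741976
sin(B) ≈ 6.5·0.741976/9.9 ≈ 4.82284/9.9 ≈ 0.487156
B = arcsin(0.487156) ≈ 29.1538°
(Since b ≤ a we need B ≤ A, so the obtuse alternative 180° − 29.1538° ≈ 150.846° is rejected.)

B = 29.15°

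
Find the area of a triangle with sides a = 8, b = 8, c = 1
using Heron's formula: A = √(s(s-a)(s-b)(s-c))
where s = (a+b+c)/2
s = (8 + 8 + 1)/2 = 17/2 = 8.5
s − a = 0.5, s − b = 0.5, s − c = 7.5
s(s−a)(s−b)(s−c) = 8.5·0.5·0.5·7.5 = 15.9375
Area = √15.9375 ≈ 3.99218

s = 8.5, Area = 3.992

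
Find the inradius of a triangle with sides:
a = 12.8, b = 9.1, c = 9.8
r = Area/s where s is the semi-perimeter.
s = (12.8 + 9.1 + 9.8)/2 = 31.7/2 = 15.85
Area = √(s(s−a)(s−b)(s−c)) = √(15.85·3.05·6.75·6.05) ≈ √1974.19 ≈ 44.4318
r ≈ 44.4318/15.85 ≈ 2.80327

r = 2.803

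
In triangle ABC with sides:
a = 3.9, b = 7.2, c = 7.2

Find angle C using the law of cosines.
c² = a² + b² − 2ab·cos(C)  ⇒  cos(C) = (a² + b² − c²)/(2ab)
cos(C) = (3.9² + 7.2² − 7.2²)/(2·3.9·7.2) = (15.21 + 51.84 − 51.84)/56.16 = 15.21/56.16 ≈ 0.270833
C = arccos(0.270833) ≈ 74.2861°

C = 74.29°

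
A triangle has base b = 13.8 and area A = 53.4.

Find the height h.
A = ½·b·h  ⇒  h = 2A/b = 2·53.4/13.8 = 106.8/13.8 ≈ 7.73913

h = 7.739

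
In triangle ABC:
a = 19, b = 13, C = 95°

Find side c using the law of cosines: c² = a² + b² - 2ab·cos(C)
c² = 19² + 13² − 2·19·13·cos(95°)
cos(95°) ≈ -0.0871557
c² ≈ 361 + 169 − 494·(-0.0871557) ≈ 530 + 43.0549 ≈ 573.055
c ≈ √573.055 ≈ 23.9386

c = 23.94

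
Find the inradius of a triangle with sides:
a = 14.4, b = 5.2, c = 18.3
r = Area/s where s is the semi-perimeter.
s = (14.4 + 5.2 + 18.3)/2 = 37.9/2 = 18.95
Area = √(s(s−a)(s−b)(s−c)) = √(18.95·4.55·13.75·0.65) ≈ √770.614 ≈ 27.7599
r ≈ 27.7599/18.95 ≈ 1.4649

r = 1.465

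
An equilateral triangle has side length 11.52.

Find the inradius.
r = Area/s with s the semi-perimeter.
Area = (√3/4)·11.52² = (√3/4)·132.7104 ≈ 0.433013·132.7104 ≈ 57.4653
s = 3·11.52/2 = 17.28
r ≈ 57.4653/17.28 ≈ 3.32554
(Equivalently r = side/(2√3) = 11.52/3.4641 ≈ 3.32554.)

r = 3.326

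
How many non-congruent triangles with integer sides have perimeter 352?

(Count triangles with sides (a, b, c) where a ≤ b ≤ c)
Let a ≤ b ≤ c with a + b + c = 352. The only binding inequality is a + b > c, i.e. 352 − c > c, so c < 352/2; and c ≥ 352/3 since c is the largest side.
So 118 ≤ c ≤ 175. For each c, b runs from ⌈(352 − c)/2⌉ up to c (then a = 352 − b − c satisfies 1 ≤ a ≤ b automatically), giving c − ⌈(352 − c)/2⌉ + 1 choices.
Summing over c: 2 + 3 + 5 + 6 + … + 86 + 87  (58 terms, c = 118, …, 175) = 2581
Check (closed form: nearest integer to p²/48 for even p, (p+3)²/48 for odd p): 352²/48 = 123904/48 ≈ 2581.33 → 2581

2581 triangles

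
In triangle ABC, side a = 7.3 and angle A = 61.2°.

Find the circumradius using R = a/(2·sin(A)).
R = a/(2·sin(A)) = 7.3/(2·sin(61.2°))
sin(61.2°) ≈ 0.876307
R ≈ 7.3/(2·0.876307) = 7.3/1.75261 ≈ 4.16521

R = 4.165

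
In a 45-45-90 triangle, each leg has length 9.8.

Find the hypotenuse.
In a 45-45-90 triangle the sides are in ratio 1 : 1 : √2, so hypotenuse = leg·√2.
Hypotenuse = 9.8·√2 ≈ 9.8·1.41421 ≈ 13.8593

Hypotenuse = 9.8√2 = 13.86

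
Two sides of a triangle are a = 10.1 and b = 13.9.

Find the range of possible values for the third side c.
Triangle inequality: |a − b| < c < a + b
|a − b| = |10.1 − 13.9| = 3.8
a + b = 10.1 + 13.9 = 24

3.8 < c < 24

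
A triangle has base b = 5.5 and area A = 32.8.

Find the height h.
A = ½·b·h  ⇒  h = 2A/b = 2·32.8/5.5 = 65.6/5.5 ≈ 11.9273

h = 11.93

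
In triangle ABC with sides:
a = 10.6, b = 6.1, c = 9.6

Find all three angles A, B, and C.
Law of cosines for each angle (a² = 112.36, b² = 37.21, c² = 92.16):
cos(A) = (b² + c² − a²)/(2bc) = (37.21 + 92.16 − 112.36)/(2·6.1·9.6) = 17.01/117.12 ≈ 0.145236  ⇒  A ≈ 81.6491°
cos(B) = (a² + c² − b²)/(2ac) = (112.36 + 92.16 − 37.21)/(2·10.6·9.6) = 167.31/203.52 ≈ 0.822081  ⇒  B ≈ 34.7063°
cos(C) = (a² + b² − c²)/(2ab) = (112.36 + 37.21 − 92.16)/(2·10.6·6.1) = 57.41/129.32 ≈ 0.443938  ⇒  C ≈ 63.6446°
Check: A + B + C ≈ 180°

A = 81.65°, B = 34.71°, C = 63.64°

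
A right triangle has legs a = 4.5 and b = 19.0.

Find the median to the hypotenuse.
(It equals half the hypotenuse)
Hypotenuse c = √(a² + b²) = √(20.25 + 361) = √381.25 ≈ 19.5256
Median to hypotenuse = c/2 ≈ 19.5256/2 ≈ 9.76281

Median = 9.763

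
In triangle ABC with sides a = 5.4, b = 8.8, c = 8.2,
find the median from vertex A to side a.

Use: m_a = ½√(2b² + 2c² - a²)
m_a = ½√(2·8.8² + 2·8.2² − 5.4²) = ½√(2·77.44 + 2·67.24 − 29.16) = ½√(154.88 + 134.48 − 29.16) = ½√260.2
√260.2 ≈ 16.1307, so m_a ≈ 8.06536

m_a = 8.065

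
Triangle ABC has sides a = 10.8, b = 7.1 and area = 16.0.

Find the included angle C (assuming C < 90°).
Area = ½·a·b·sin(C)  ⇒  sin(C) = 2·Area/(a·b) = 2·16.0/(10.8·7.1) = 32/76.68 ≈ 0.417319
C = arcsin(0.417319) ≈ 24.6654° (taking the acute solution since C < 90°)

C = 24.67°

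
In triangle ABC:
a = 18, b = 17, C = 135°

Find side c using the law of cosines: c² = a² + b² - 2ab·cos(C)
c² = 18² + 17² − 2·18·17·cos(135°)
cos(135°) ≈ -0.707107
c² ≈ 324 + 289 − 612·(-0.707107) ≈ 613 + 432.749 ≈ 1045.75
c ≈ √1045.75 ≈ 32.338

c = 32.34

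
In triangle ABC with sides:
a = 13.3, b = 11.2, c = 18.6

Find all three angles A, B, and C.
Law of cosines for each angle (a² = 176.89, b² = 125.44, c² = 345.96):
cos(A) = (b² + c² − a²)/(2bc) = (125.44 + 345.96 − 176.89)/(2·11.2·18.6) = 294.51/416.64 ≈ 0.706869  ⇒  A ≈ 45.0192°
cos(B) = (a² + c² − b²)/(2ac) = (176.89 + 345.96 − 125.44)/(2·13.3·18.6) = 397.41/494.76 ≈ 0.803238  ⇒  B ≈ 36.5596°
cos(C) = (a² + b² − c²)/(2ab) = (176.89 + 125.44 − 345.96)/(2·13.3·11.2) = -43.63/297.92 ≈ -0.146449  ⇒  C ≈ 98.4212°
Check: A + B + C ≈ 180°

A = 45.02°, B = 36.56°, C = 98.42°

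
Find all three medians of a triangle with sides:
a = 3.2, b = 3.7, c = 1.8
Median formula: m_a = ½√(2b² + 2c² − a²) (and cyclically). a² = 10.24, b² = 13.69, c² = 3.24.
m_a = ½√(2·13.69 + 2·3.24 − 10.24) = ½√23.62 ≈ ½·4.86004 ≈ 2.43002
m_b = ½√(2·10.24 + 2·3.24 − 13.69) = ½√13.27 ≈ ½·3.6428 ≈ 1.8214
m_c = ½√(2·10.24 + 2·13.69 − 3.24) = ½√44.62 ≈ ½·6.67982 ≈ 3.33991

m_a = 2.43, m_b = 1.821, m_c = 3.34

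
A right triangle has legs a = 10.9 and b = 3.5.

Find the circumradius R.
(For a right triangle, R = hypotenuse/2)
Hypotenuse c = √(a² + b²) = √(118.81 + 12.25) = √131.06 ≈ 11.4481
R = c/2 ≈ 11.4481/2 ≈ 5.72407

R = 5.724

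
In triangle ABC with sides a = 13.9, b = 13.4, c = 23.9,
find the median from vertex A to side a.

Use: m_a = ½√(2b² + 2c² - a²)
m_a = ½√(2·13.4² + 2·23.9² − 13.9²) = ½√(2·179.56 + 2·571.21 − 193.21) = ½√(359.12 + 1142.42 − 193.21) = ½√1308.33
√1308.33 ≈ 36.1708, so m_a ≈ 18.0854

m_a = 18.09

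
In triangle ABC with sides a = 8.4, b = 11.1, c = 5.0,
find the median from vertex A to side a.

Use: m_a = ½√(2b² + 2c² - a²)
m_a = ½√(2·11.1² + 2·5.0² − 8.4²) = ½√(2·123.21 + 2·25 − 70.56) = ½√(246.42 + 50 − 70.56) = ½√225.86
√225.86 ≈ 15.0286, so m_a ≈ 7.51432

m_a = 7.514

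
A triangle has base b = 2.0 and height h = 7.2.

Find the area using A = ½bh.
A = ½·b·h = ½·2.0·7.2 = ½·14.4 = 7.2

Area = 7.2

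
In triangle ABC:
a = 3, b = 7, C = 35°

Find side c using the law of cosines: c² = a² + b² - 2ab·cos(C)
c² = 3² + 7² − 2·3·7·cos(35°)
cos(35°) ≈ 0.819152
c² ≈ 9 + 49 − 42·(0.819152) ≈ 58 − 34.4044 ≈ 23.5956
c ≈ √23.5956 ≈ 4.85753

c = 4.858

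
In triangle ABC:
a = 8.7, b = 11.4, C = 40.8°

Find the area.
Two sides and the included angle (SAS): A = ½·a·b·sin(C) = ½·8.7·11.4·sin(40.8°)
sin(40.8°) ≈ 0.653421
A ≈ ½·99.18·0.653421 = 49.59·0.653421 ≈ 32.4031

Area = 32.4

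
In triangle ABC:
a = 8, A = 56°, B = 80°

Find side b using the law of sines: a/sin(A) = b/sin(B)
a/sin(A) = b/sin(B)  ⇒  b = a·sin(B)/sin(A) = 8·sin(80°)/sin(56°)
sin(80°) ≈ 0.984808, sin(56°) ≈ 0.829038
b ≈ 8·0.984808/0.829038 ≈ 7.87846/0.829038 ≈ 9.50314

b = 9.503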